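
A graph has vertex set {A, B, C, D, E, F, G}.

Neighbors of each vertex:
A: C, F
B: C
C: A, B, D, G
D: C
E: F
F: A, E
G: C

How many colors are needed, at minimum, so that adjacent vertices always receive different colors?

B and C are adjacent, so at least 2 colors are needed.
2 colors suffice: color 1 → {C, F}; color 2 → {A, B, D, E, G}. No two adjacent vertices share a color.

2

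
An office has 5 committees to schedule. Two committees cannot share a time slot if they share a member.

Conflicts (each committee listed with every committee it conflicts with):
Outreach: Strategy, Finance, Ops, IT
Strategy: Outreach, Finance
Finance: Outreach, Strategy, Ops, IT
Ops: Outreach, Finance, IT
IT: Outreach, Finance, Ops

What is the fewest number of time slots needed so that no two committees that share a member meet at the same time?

Outreach, Finance, Ops, IT all conflict with each other, so at least 4 time slots are needed.
4 time slots suffice: time slot 1 → {Finance}; time slot 2 → {Outreach}; time slot 3 → {Strategy, Ops}; time slot 4 → {IT}. No two conflicting committees share a time slot.

4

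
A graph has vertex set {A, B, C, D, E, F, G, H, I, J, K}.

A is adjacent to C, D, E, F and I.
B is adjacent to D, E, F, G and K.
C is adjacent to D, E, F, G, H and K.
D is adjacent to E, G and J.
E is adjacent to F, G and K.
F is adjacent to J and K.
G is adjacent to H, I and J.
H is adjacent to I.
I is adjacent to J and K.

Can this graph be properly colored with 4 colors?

Yes

The chromatic number is 4. A, C, E, F are mutually adjacent (a clique of size 4), so at least 4 colors are needed.
A valid assignment using 4 colors: A=3, B=2, C=2, D=4, E=1, F=4, G=3, H=4, I=1, J=2, K=3.
That is already a proper 4-coloring.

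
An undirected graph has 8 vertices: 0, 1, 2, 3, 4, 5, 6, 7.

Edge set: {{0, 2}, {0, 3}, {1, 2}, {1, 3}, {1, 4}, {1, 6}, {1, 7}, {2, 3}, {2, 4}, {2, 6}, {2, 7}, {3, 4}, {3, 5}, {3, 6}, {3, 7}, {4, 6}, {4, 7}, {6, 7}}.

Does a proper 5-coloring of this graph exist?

1, 2, 3, 4, 6, 7 form a clique, so at least 6 colors are needed.
So 5 colors are not enough.

No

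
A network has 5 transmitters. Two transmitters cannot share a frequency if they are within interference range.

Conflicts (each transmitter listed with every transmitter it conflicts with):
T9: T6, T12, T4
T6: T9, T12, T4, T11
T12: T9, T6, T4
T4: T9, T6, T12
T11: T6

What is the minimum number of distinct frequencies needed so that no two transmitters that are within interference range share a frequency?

4

T9, T6, T12, T4 pairwise conflict, so at least 4 frequencies are needed.
4 frequencies suffice: frequency 1 → {T6}; frequency 2 → {T12, T11}; frequency 3 → {T4}; frequency 4 → {T9}. No two conflicting transmitters share a frequency.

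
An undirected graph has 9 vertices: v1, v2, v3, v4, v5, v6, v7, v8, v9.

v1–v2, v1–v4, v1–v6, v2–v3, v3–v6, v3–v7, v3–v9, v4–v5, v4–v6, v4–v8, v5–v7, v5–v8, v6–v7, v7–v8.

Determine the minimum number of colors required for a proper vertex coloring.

3

v4, v5, v8 are mutually adjacent, so at least 3 colors are needed.
One proper 3-coloring: v1=3, v2=1, v3=3, v4=1, v5=3, v6=2, v7=1, v8=2, v9=1. No two adjacent vertices share a color.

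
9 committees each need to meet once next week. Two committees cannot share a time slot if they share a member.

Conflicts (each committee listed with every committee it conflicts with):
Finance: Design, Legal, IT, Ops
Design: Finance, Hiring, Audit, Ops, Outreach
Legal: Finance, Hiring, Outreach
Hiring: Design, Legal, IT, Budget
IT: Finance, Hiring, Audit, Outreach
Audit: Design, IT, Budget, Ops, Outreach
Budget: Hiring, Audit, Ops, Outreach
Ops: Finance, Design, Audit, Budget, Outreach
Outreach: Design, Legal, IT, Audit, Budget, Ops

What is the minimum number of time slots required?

4

Audit, Budget, Ops, Outreach all conflict with each other, so at least 4 time slots are needed.
A valid assignment using 4 time slots: Finance=1, Design=4, Legal=2, Hiring=1, IT=2, Audit=3, Budget=4, Ops=2, Outreach=1. No two conflicting committees share a time slot.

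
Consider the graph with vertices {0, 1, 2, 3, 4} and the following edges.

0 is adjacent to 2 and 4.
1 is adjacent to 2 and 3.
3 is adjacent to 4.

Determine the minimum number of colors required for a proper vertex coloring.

3

The cycle 0-2-1-3-4-0 has odd length 5, so it cannot be 2-colored; at least 3 colors are needed.
3 colors suffice: color a → {1, 4}; color b → {0, 3}; color c → {2}. No two adjacent vertices share a color.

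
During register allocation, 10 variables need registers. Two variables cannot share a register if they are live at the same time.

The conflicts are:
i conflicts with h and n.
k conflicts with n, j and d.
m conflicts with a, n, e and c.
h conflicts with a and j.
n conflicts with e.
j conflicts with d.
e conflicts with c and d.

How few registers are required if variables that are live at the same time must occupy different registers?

3

m, e, c are mutually in conflict, so at least 3 registers are needed.
3 registers suffice: register 1 → {k, h, e}; register 2 → {a, n, c, d}; register 3 → {i, m, j}. No two conflicting variables share a register.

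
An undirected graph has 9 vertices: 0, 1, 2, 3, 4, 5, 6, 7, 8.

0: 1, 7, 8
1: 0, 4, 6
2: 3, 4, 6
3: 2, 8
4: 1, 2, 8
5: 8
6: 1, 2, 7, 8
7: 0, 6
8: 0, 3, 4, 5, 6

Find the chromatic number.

0 and 1 are adjacent, so at least 2 colors are needed.
2 colors suffice: color red → {1, 2, 7, 8}; color blue → {0, 3, 4, 5, 6}. No two adjacent vertices share a color.

2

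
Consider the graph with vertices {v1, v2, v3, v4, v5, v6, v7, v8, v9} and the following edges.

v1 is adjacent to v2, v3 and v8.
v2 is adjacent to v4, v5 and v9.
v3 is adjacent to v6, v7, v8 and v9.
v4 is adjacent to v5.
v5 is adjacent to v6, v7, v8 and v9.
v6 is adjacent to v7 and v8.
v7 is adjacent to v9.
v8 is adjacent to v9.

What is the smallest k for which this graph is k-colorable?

v1, v3, v8 are mutually adjacent, so at least 3 colors are needed.
One proper 3-coloring: v1=3, v2=2, v3=1, v4=3, v5=1, v6=3, v7=2, v8=2, v9=3. No two adjacent vertices share a color.

3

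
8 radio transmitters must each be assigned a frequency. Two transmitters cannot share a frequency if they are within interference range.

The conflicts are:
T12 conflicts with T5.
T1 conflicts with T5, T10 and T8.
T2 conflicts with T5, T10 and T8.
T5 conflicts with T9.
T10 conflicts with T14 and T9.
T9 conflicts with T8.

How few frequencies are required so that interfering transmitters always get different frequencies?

T2 and T5 conflict, so at least 2 frequencies are needed.
2 frequencies suffice: frequency 1 → {T5, T10, T8}; frequency 2 → {T12, T1, T2, T14, T9}. Every pair that conflicts lands in different frequencies.

2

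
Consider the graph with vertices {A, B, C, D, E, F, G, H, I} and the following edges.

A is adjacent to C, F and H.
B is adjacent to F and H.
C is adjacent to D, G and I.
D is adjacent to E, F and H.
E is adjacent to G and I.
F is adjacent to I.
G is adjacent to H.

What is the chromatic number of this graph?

2

E and I are adjacent, so at least 2 colors are needed.
2 colors suffice: color red → {C, E, F, H}; color blue → {A, B, D, G, I}. Every edge joins two different colors.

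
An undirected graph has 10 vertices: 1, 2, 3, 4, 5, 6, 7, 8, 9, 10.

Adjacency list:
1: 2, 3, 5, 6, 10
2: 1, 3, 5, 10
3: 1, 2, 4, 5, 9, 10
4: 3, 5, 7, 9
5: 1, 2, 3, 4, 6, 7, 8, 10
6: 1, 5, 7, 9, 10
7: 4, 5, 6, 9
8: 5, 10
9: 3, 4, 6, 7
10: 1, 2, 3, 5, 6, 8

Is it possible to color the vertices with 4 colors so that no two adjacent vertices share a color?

1, 2, 3, 5, 10 form a clique, so at least 5 colors are needed.
So 4 colors are not enough.

No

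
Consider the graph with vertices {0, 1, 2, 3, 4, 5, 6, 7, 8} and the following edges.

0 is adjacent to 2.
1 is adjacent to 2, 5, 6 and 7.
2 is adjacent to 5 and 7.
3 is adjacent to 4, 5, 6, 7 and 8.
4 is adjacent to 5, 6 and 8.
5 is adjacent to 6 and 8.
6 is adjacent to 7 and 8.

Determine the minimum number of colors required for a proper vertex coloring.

3, 4, 5, 6, 8 are pairwise adjacent (a clique of size 5), so at least 5 colors are needed.
One proper 5-coloring: 0=red, 1=green, 2=blue, 3=green, 4=purple, 5=red, 6=blue, 7=red, 8=yellow. Every edge joins two different colors.

5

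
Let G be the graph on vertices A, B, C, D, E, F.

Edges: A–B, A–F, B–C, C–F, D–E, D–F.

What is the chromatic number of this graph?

2

B and C are adjacent, so at least 2 colors are needed.
2 colors suffice: color 1 → {B, E, F}; color 2 → {A, C, D}. Each edge has distinct colors on its endpoints.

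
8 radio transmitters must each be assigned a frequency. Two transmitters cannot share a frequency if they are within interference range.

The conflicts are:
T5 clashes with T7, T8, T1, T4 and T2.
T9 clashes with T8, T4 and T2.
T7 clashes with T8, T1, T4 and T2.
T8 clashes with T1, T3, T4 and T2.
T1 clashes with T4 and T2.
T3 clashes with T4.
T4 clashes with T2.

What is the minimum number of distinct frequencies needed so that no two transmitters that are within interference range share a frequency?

T5, T7, T8, T1, T4, T2 all conflict with each other, so at least 6 frequencies are needed.
6 frequencies suffice: frequency 1 → {T4}; frequency 2 → {T8}; frequency 3 → {T3, T2}; frequency 4 → {T5, T9}; frequency 5 → {T7}; frequency 6 → {T1}. No two conflicting transmitters share a frequency.

6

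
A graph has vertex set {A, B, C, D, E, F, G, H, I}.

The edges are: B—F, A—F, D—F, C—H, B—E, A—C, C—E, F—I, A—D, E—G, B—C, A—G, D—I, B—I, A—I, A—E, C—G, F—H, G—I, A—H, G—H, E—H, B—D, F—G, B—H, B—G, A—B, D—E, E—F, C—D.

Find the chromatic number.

A, B, C, E, G, H are mutually adjacent (a clique of size 6), so at least 6 colors are needed.
6 colors suffice: A=2, B=1, C=3, D=5, E=4, F=3, G=5, H=6, I=4. Each edge has distinct colors on its endpoints.

6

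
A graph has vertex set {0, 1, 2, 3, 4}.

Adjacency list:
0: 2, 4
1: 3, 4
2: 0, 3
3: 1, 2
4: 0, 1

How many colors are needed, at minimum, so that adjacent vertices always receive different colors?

The cycle 2-0-4-1-3-2 has odd length 5, so it cannot be 2-colored; at least 3 colors are needed.
3 colors suffice: 0=blue, 1=blue, 2=red, 3=green, 4=red. Every edge joins two different colors.

3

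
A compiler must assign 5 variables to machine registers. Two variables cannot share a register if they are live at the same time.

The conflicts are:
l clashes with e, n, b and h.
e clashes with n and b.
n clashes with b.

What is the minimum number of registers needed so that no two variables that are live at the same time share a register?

l, e, n, b all conflict with each other, so at least 4 registers are needed.
4 registers suffice: register 1 → {l}; register 2 → {n, h}; register 3 → {e}; register 4 → {b}. Each listed conflict is separated.

4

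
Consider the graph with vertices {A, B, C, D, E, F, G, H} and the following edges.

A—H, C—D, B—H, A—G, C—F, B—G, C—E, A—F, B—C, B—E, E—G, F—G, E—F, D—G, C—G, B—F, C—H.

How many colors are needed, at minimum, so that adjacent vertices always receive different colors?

5

B, C, E, F, G are mutually adjacent (a clique of size 5), so at least 5 colors are needed.
5 colors suffice: color 1 → {A, C}; color 2 → {G, H}; color 3 → {B, D}; color 4 → {F}; color 5 → {E}. No two adjacent vertices share a color.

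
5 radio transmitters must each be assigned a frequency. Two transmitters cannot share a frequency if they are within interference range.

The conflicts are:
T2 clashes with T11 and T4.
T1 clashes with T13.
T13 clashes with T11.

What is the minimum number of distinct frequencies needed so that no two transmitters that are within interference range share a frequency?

T13 and T11 conflict, so at least 2 frequencies are needed.
Using 2 frequencies: T2=2, T1=1, T13=2, T11=1, T4=1. Each listed conflict is separated.

2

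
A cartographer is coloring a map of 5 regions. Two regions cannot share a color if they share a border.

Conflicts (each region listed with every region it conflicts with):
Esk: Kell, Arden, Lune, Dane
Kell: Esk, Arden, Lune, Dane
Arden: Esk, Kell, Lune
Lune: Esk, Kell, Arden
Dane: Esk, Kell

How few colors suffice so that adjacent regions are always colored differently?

4

Esk, Kell, Arden, Lune pairwise conflict, so at least 4 colors are needed.
One proper 4-coloring: Esk=1, Kell=2, Arden=3, Lune=4, Dane=3. No two conflicting regions share a color.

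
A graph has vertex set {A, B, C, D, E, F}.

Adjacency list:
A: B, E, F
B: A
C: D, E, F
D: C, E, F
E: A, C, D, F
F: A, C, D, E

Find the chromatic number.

C, D, E, F are mutually adjacent (a clique of size 4), so at least 4 colors are needed.
4 colors suffice: A=3, B=1, C=4, D=3, E=1, F=2. Each edge has distinct colors on its endpoints.

4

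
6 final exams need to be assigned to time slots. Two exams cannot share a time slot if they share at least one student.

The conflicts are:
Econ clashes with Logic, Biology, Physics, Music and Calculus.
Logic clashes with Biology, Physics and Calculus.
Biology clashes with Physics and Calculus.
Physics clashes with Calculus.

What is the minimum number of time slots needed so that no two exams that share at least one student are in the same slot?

Econ, Logic, Biology, Physics, Calculus are mutually in conflict, so at least 5 time slots are needed.
5 time slots suffice: time slot 1 → {Econ}; time slot 2 → {Music, Calculus}; time slot 3 → {Physics}; time slot 4 → {Logic}; time slot 5 → {Biology}. Each listed conflict is separated.

5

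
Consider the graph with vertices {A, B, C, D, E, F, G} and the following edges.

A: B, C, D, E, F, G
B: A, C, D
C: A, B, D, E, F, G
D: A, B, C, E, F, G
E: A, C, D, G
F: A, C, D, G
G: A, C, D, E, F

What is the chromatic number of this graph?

A, C, D, E, G form a clique, so at least 5 colors are needed.
5 colors suffice: color 1 → {C}; color 2 → {A}; color 3 → {D}; color 4 → {B, G}; color 5 → {E, F}. Every edge joins two different colors.

5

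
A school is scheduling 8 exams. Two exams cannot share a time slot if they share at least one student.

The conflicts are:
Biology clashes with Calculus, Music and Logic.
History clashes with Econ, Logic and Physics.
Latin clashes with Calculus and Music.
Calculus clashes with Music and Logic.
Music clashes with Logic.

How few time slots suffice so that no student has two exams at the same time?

4

Biology, Calculus, Music, Logic are mutually in conflict, so at least 4 time slots are needed.
A valid assignment using 4 time slots: Biology=4, History=1, Latin=3, Econ=2, Calculus=1, Music=2, Logic=3, Physics=2. Each listed conflict is separated.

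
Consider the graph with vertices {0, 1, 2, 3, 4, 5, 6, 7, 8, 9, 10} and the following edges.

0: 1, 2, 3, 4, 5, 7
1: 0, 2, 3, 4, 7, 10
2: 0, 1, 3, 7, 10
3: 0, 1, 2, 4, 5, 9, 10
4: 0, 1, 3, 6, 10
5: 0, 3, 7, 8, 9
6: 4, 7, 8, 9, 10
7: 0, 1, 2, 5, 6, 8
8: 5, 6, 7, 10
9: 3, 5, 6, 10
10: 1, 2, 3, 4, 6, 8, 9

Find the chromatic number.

0, 1, 3, 4 form a clique, so at least 4 colors are needed.
One proper 4-coloring: 0=blue, 1=green, 2=yellow, 3=red, 4=yellow, 5=green, 6=green, 7=red, 8=yellow, 9=yellow, 10=blue. Each edge has distinct colors on its endpoints.

4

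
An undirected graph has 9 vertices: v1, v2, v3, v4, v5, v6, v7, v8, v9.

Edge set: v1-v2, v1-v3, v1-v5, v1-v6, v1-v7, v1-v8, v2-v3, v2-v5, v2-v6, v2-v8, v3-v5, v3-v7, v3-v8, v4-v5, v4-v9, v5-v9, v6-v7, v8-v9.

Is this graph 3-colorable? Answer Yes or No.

v1, v2, v3, v5 form a clique, so at least 4 colors are needed.
So 3 colors are not enough.

No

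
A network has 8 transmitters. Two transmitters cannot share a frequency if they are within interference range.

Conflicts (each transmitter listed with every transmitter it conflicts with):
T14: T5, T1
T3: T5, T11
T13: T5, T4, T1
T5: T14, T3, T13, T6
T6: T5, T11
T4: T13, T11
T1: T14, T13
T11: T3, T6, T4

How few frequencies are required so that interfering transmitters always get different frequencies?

3

The cycle T5-T13-T4-T11-T6-T5 has odd length 5, so it cannot be 2-colored; at least 3 frequencies are needed.
3 frequencies suffice: frequency 1 → {T5, T1, T11}; frequency 2 → {T14, T3, T13, T6}; frequency 3 → {T4}. Every pair that conflicts lands in different frequencies.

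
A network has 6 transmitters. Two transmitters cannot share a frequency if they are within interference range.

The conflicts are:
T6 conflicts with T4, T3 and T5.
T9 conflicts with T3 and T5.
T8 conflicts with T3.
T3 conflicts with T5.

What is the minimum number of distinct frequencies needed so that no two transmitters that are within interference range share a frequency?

T9, T3, T5 are mutually in conflict, so at least 3 frequencies are needed.
3 frequencies suffice: frequency 1 → {T4, T3}; frequency 2 → {T8, T5}; frequency 3 → {T6, T9}. Each listed conflict is separated.

3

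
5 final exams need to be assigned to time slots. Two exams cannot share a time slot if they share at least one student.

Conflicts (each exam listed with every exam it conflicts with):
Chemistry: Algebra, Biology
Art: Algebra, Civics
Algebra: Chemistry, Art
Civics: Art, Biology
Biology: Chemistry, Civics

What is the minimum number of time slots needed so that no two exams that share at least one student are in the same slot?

The cycle Algebra-Chemistry-Biology-Civics-Art-Algebra has odd length 5, so it cannot be 2-colored; at least 3 time slots are needed.
A valid assignment using 3 time slots: Chemistry=2, Art=3, Algebra=1, Civics=2, Biology=1. Each listed conflict is separated.

3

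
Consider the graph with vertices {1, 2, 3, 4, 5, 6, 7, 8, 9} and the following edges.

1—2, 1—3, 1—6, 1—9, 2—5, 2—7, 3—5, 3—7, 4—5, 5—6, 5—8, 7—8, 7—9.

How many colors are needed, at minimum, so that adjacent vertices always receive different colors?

1 and 6 are adjacent, so at least 2 colors are needed.
2 colors suffice: color red → {1, 5, 7}; color blue → {2, 3, 4, 6, 8, 9}. No two adjacent vertices share a color.

2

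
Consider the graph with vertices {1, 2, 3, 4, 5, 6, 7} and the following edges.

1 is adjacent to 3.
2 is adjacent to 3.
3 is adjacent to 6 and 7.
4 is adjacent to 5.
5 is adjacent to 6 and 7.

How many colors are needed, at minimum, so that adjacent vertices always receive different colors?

1 and 3 are adjacent, so at least 2 colors are needed.
One proper 2-coloring: 1=b, 2=b, 3=a, 4=b, 5=a, 6=b, 7=b. Every edge joins two different colors.

2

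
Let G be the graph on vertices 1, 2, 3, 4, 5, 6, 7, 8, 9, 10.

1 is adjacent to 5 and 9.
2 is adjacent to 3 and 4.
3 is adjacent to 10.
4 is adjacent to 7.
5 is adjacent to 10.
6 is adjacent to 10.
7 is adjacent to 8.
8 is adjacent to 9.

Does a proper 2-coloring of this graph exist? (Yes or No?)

No

The cycle 3-10-5-1-9-8-7-4-2-3 has odd length 9, so it cannot be 2-colored; at least 3 colors are needed.
So 2 colors are not enough.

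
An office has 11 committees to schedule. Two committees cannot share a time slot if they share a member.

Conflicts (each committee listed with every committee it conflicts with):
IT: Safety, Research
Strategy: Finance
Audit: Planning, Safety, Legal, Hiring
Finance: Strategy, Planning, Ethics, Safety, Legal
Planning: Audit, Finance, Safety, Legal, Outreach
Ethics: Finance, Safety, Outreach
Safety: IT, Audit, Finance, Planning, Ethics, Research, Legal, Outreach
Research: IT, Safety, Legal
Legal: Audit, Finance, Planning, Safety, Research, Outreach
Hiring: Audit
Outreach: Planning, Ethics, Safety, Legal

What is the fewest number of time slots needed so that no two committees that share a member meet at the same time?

4

Planning, Safety, Legal, Outreach all conflict with each other, so at least 4 time slots are needed.
4 time slots suffice: time slot 1 → {Strategy, Safety, Hiring}; time slot 2 → {IT, Ethics, Legal}; time slot 3 → {Audit, Finance, Research, Outreach}; time slot 4 → {Planning}. Each listed conflict is separated.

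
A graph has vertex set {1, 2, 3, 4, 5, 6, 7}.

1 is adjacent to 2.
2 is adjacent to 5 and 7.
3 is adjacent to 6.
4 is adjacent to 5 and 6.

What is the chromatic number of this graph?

3 and 6 are adjacent, so at least 2 colors are needed.
One proper 2-coloring: 1=blue, 2=red, 3=red, 4=red, 5=blue, 6=blue, 7=blue. No two adjacent vertices share a color.

2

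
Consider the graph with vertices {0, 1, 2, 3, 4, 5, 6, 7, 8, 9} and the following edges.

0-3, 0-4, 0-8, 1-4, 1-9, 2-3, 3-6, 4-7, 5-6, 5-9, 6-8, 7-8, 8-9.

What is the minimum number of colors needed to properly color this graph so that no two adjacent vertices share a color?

3

The cycle 1-4-7-8-9-1 has odd length 5, so it cannot be 2-colored; at least 3 colors are needed.
3 colors suffice: color a → {3, 4, 5, 8}; color b → {0, 2, 6, 7, 9}; color c → {1}. No two adjacent vertices share a color.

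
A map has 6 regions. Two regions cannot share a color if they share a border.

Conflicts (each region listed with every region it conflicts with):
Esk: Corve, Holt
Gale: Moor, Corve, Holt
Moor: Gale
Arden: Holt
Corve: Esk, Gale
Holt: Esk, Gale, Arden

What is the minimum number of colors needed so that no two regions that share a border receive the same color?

Gale and Holt conflict, so at least 2 colors are needed.
A valid assignment using 2 colors: Esk=1, Gale=1, Moor=2, Arden=1, Corve=2, Holt=2. No two conflicting regions share a color.

2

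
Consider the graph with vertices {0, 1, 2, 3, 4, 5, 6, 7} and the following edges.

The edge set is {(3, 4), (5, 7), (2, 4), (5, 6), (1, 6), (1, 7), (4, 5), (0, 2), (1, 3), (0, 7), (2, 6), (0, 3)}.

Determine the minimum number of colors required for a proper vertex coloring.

The cycle 3-0-7-5-4-3 has odd length 5, so it cannot be 2-colored; at least 3 colors are needed.
One proper 3-coloring: 0=b, 1=b, 2=a, 3=a, 4=c, 5=b, 6=c, 7=a. Every edge joins two different colors.

3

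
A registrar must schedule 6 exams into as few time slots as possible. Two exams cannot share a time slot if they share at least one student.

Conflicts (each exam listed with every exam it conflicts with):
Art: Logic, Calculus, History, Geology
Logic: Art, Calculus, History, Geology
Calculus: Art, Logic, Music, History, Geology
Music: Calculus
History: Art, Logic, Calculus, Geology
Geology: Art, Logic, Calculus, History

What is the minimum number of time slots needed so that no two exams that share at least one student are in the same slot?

5

Art, Logic, Calculus, History, Geology are mutually in conflict, so at least 5 time slots are needed.
5 time slots suffice: time slot 1 → {Calculus}; time slot 2 → {Music, History}; time slot 3 → {Geology}; time slot 4 → {Art}; time slot 5 → {Logic}. Each listed conflict is separated.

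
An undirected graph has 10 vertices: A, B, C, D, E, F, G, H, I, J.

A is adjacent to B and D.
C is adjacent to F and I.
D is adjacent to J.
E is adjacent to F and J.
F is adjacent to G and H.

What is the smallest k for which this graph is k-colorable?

D and J are adjacent, so at least 2 colors are needed.
A valid assignment using 2 colors: A=red, B=blue, C=blue, D=blue, E=blue, F=red, G=blue, H=blue, I=red, J=red. Every edge joins two different colors.

2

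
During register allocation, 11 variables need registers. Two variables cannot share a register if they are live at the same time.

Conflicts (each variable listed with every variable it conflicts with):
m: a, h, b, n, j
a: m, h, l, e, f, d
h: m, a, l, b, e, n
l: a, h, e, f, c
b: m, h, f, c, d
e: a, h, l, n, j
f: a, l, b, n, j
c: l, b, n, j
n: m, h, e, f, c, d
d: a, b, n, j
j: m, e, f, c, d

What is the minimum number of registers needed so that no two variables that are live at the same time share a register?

a, h, l, e pairwise conflict, so at least 4 registers are needed.
4 registers suffice: m=3, a=1, h=2, l=3, b=1, e=4, f=2, c=2, n=1, d=2, j=1. Every pair that conflicts lands in different registers.

4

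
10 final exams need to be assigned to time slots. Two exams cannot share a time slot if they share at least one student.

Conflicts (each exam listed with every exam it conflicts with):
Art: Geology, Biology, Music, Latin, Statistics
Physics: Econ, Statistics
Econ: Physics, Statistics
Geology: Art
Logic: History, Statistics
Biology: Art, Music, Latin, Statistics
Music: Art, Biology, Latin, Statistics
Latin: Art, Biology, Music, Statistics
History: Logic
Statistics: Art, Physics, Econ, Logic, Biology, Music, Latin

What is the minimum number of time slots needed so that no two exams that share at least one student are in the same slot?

Art, Biology, Music, Latin, Statistics are mutually in conflict, so at least 5 time slots are needed.
5 time slots suffice: Art=2, Physics=2, Econ=3, Geology=1, Logic=2, Biology=5, Music=3, Latin=4, History=1, Statistics=1. Every pair that conflicts lands in different time slots.

5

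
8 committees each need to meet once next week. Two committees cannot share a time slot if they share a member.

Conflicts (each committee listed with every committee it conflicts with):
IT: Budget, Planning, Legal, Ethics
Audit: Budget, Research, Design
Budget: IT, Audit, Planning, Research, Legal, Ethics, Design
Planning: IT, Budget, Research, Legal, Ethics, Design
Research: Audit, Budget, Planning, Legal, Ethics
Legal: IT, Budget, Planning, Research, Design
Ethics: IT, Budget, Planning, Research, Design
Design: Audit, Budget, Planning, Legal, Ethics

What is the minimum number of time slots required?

IT, Budget, Planning, Legal are mutually in conflict, so at least 4 time slots are needed.
4 time slots suffice: time slot 1 → {Budget}; time slot 2 → {Audit, Planning}; time slot 3 → {IT, Research, Design}; time slot 4 → {Legal, Ethics}. Each listed conflict is separated.

4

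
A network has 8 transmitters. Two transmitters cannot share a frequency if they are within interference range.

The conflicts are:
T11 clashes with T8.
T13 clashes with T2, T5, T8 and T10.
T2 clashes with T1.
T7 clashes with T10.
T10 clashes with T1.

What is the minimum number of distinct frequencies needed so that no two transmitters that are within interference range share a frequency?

2

T11 and T8 conflict, so at least 2 frequencies are needed.
2 frequencies suffice: frequency 1 → {T11, T13, T7, T1}; frequency 2 → {T2, T5, T8, T10}. Each listed conflict is separated.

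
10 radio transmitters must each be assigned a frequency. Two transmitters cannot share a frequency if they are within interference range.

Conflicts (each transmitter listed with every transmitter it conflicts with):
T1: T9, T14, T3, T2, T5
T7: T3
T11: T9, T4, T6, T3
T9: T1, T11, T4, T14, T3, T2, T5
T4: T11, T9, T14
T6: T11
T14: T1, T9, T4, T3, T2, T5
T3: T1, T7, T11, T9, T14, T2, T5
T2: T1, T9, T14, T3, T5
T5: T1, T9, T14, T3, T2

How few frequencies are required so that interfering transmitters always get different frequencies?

T1, T9, T14, T3, T2, T5 are mutually in conflict, so at least 6 frequencies are needed.
Using 6 frequencies: T1=5, T7=2, T11=3, T9=2, T4=1, T6=1, T14=3, T3=1, T2=4, T5=6. No two conflicting transmitters share a frequency.

6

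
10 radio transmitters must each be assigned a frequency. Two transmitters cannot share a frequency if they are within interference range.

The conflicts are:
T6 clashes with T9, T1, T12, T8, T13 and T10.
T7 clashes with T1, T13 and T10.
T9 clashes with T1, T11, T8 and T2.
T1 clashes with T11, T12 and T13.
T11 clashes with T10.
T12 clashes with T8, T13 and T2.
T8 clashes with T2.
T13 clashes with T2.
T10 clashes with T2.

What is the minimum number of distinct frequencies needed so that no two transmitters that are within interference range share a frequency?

4

T6, T1, T12, T13 all conflict with each other, so at least 4 frequencies are needed.
4 frequencies suffice: frequency 1 → {T6, T7, T11, T2}; frequency 2 → {T1, T8, T10}; frequency 3 → {T9, T12}; frequency 4 → {T13}. No two conflicting transmitters share a frequency.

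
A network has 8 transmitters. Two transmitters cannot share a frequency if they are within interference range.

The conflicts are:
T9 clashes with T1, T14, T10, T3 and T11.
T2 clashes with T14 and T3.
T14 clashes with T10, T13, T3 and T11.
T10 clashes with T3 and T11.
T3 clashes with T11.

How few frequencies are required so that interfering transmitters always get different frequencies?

T9, T14, T10, T3, T11 are mutually in conflict, so at least 5 frequencies are needed.
5 frequencies suffice: T9=2, T2=2, T1=1, T14=1, T10=4, T13=2, T3=3, T11=5. Every pair that conflicts lands in different frequencies.

5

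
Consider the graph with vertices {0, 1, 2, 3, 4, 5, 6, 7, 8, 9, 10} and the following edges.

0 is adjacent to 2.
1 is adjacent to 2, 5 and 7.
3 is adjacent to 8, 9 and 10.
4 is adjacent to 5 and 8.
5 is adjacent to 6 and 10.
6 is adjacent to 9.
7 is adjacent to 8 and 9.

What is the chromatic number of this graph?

3

The cycle 1-5-4-8-7-1 has odd length 5, so it cannot be 2-colored; at least 3 colors are needed.
One proper 3-coloring: 0=b, 1=b, 2=a, 3=b, 4=b, 5=a, 6=b, 7=c, 8=a, 9=a, 10=c. No two adjacent vertices share a color.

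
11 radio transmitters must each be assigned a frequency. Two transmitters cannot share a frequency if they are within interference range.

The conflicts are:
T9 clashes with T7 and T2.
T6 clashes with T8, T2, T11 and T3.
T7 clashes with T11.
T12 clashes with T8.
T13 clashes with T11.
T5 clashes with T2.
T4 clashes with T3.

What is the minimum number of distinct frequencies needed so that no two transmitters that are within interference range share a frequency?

3

The cycle T2-T6-T11-T7-T9-T2 has odd length 5, so it cannot be 2-colored; at least 3 frequencies are needed.
3 frequencies suffice: frequency 1 → {T6, T7, T12, T13, T5, T4}; frequency 2 → {T8, T2, T11, T3}; frequency 3 → {T9}. Every pair that conflicts lands in different frequencies.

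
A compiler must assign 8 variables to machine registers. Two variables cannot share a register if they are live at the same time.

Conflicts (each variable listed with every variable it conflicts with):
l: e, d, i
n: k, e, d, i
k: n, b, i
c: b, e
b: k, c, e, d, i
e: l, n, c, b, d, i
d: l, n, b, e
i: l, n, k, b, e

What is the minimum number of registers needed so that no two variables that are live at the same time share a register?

3

c, b, e are mutually in conflict, so at least 3 registers are needed.
3 registers suffice: register 1 → {k, e}; register 2 → {c, d, i}; register 3 → {l, n, b}. Every pair that conflicts lands in different registers.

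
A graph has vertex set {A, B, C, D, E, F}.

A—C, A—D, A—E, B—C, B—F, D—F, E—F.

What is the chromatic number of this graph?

The cycle C-A-D-F-B-C has odd length 5, so it cannot be 2-colored; at least 3 colors are needed.
3 colors suffice: color 1 → {A, F}; color 2 → {C, D, E}; color 3 → {B}. No two adjacent vertices share a color.

3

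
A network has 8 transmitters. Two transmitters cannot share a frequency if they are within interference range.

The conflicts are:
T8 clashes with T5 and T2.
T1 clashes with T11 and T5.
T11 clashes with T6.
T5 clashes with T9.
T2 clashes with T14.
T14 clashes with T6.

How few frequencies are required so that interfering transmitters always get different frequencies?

3

The cycle T8-T5-T1-T11-T6-T14-T2-T8 has odd length 7, so it cannot be 2-colored; at least 3 frequencies are needed.
3 frequencies suffice: T8=2, T1=2, T11=1, T5=1, T2=1, T9=2, T14=2, T6=3. No two conflicting transmitters share a frequency.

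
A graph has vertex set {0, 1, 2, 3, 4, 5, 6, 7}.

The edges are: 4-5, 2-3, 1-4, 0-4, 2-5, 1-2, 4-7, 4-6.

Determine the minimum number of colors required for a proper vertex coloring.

4 and 7 are adjacent, so at least 2 colors are needed.
A valid assignment using 2 colors: 0=blue, 1=blue, 2=red, 3=blue, 4=red, 5=blue, 6=blue, 7=blue. Every edge joins two different colors.

2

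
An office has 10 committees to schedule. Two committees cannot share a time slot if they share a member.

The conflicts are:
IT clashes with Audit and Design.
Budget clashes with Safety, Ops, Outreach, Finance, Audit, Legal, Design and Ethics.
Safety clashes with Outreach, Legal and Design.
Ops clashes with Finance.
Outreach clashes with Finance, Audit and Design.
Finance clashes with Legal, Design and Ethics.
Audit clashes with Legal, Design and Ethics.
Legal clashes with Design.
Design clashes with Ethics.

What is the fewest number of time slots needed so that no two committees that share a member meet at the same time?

4

Budget, Safety, Outreach, Design all conflict with each other, so at least 4 time slots are needed.
4 time slots suffice: time slot 1 → {IT, Budget}; time slot 2 → {Ops, Design}; time slot 3 → {Safety, Finance, Audit}; time slot 4 → {Outreach, Legal, Ethics}. Every pair that conflicts lands in different time slots.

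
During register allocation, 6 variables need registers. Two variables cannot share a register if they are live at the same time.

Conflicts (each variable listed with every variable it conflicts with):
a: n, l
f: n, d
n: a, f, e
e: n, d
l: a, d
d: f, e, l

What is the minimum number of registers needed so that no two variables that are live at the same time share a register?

3

The cycle l-d-e-n-a-l has odd length 5, so it cannot be 2-colored; at least 3 registers are needed.
3 registers suffice: register 1 → {n, d}; register 2 → {a, f, e}; register 3 → {l}. No two conflicting variables share a register.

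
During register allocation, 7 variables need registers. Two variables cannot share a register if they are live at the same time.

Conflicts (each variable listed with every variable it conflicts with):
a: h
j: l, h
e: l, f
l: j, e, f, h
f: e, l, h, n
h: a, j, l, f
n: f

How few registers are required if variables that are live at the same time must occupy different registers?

e, l, f are mutually in conflict, so at least 3 registers are needed.
3 registers suffice: register 1 → {a, j, f}; register 2 → {e, h, n}; register 3 → {l}. Each listed conflict is separated.

3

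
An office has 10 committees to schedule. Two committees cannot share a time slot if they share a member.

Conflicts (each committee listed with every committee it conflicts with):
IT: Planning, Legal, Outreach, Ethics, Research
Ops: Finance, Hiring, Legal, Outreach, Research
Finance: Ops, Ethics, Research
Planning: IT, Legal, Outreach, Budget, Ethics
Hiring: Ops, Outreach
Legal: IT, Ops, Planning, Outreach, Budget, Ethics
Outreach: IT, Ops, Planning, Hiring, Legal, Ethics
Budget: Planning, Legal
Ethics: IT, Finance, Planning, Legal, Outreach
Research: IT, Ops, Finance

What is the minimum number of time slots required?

IT, Planning, Legal, Outreach, Ethics are mutually in conflict, so at least 5 time slots are needed.
A valid assignment using 5 time slots: IT=4, Ops=3, Finance=1, Planning=5, Hiring=1, Legal=1, Outreach=2, Budget=2, Ethics=3, Research=2. Each listed conflict is separated.

5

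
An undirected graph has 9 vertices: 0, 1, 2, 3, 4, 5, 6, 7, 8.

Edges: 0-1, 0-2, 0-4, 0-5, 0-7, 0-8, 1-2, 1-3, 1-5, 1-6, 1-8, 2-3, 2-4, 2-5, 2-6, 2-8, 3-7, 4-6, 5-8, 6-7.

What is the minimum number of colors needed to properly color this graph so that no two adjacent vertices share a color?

0, 1, 2, 5, 8 form a clique, so at least 5 colors are needed.
One proper 5-coloring: 0=green, 1=blue, 2=red, 3=green, 4=blue, 5=purple, 6=green, 7=red, 8=yellow. Every edge joins two different colors.

5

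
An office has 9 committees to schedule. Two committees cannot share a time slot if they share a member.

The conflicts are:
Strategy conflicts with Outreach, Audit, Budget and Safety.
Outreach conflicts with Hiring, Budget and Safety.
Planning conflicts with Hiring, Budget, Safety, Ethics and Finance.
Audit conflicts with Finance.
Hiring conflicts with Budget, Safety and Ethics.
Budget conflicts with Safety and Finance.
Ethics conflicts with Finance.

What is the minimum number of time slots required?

Planning, Hiring, Budget, Safety are mutually in conflict, so at least 4 time slots are needed.
Using 4 time slots: Strategy=2, Outreach=4, Planning=4, Audit=1, Hiring=2, Budget=1, Safety=3, Ethics=1, Finance=2. Every pair that conflicts lands in different time slots.

4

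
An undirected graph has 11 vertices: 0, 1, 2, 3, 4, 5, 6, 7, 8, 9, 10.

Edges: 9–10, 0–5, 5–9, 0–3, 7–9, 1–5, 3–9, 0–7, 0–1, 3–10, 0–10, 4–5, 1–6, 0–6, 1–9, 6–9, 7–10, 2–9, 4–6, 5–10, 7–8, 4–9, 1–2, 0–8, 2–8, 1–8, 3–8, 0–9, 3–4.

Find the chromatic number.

0, 5, 9, 10 form a clique, so at least 4 colors are needed.
4 colors suffice: color a → {8, 9}; color b → {0, 2, 4}; color c → {1, 10}; color d → {3, 5, 6, 7}. No two adjacent vertices share a color.

4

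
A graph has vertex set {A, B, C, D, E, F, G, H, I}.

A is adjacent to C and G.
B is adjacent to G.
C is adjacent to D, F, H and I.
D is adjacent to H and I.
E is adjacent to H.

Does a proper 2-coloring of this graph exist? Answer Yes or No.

C, D, H form a triangle, so at least 3 colors are needed.
So 2 colors are not enough.

No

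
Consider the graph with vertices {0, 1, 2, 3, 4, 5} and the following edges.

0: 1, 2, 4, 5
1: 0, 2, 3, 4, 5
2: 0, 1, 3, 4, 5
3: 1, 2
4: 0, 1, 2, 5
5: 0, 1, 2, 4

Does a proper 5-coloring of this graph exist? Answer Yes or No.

The chromatic number is 5. 0, 1, 2, 4, 5 are mutually adjacent (a clique of size 5), so at least 5 colors are needed.
5 colors suffice: color a → {1}; color b → {2}; color c → {3, 5}; color d → {0}; color e → {4}.
That is already a proper 5-coloring.

Yes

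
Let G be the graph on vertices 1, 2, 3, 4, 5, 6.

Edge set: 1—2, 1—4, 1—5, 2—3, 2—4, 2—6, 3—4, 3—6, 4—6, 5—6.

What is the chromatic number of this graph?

2, 3, 4, 6 are pairwise adjacent (a clique of size 4), so at least 4 colors are needed.
4 colors suffice: 1=blue, 2=green, 3=yellow, 4=red, 5=red, 6=blue. Every edge joins two different colors.

4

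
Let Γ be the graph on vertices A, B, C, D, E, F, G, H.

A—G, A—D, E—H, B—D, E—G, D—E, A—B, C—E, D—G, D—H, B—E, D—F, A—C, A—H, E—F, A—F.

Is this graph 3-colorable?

The chromatic number is 3. D, E, H are pairwise adjacent, so at least 3 colors are needed.
A valid assignment using 3 colors: A=1, B=3, C=2, D=2, E=1, F=3, G=3, H=3.
That is already a proper 3-coloring.

Yes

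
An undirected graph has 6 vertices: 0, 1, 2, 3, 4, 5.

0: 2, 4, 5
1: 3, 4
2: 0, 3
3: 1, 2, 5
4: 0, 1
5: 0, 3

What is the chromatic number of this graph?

3

The cycle 1-3-2-0-4-1 has odd length 5, so it cannot be 2-colored; at least 3 colors are needed.
A valid assignment using 3 colors: 0=red, 1=blue, 2=blue, 3=red, 4=green, 5=blue. Every edge joins two different colors.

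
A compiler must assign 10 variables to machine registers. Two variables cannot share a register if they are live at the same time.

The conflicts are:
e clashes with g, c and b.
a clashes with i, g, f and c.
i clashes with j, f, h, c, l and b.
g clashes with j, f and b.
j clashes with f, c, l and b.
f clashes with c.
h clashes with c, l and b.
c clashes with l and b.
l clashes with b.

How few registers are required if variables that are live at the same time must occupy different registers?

5

i, h, c, l, b are mutually in conflict, so at least 5 registers are needed.
Using 5 registers: e=3, a=4, i=3, g=1, j=4, f=2, h=4, c=1, l=5, b=2. Every pair that conflicts lands in different registers.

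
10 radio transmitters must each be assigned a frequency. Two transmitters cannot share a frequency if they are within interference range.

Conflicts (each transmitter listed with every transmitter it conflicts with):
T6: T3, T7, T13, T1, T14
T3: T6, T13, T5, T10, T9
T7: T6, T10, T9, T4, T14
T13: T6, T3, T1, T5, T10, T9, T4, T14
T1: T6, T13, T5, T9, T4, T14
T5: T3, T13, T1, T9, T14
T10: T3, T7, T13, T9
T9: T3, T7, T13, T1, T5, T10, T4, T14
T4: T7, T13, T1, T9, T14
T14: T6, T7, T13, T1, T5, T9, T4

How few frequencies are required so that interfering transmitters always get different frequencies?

T13, T1, T9, T4, T14 are mutually in conflict, so at least 5 frequencies are needed.
5 frequencies suffice: frequency 1 → {T7, T13}; frequency 2 → {T6, T9}; frequency 3 → {T3, T14}; frequency 4 → {T1, T10}; frequency 5 → {T5, T4}. Every pair that conflicts lands in different frequencies.

5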